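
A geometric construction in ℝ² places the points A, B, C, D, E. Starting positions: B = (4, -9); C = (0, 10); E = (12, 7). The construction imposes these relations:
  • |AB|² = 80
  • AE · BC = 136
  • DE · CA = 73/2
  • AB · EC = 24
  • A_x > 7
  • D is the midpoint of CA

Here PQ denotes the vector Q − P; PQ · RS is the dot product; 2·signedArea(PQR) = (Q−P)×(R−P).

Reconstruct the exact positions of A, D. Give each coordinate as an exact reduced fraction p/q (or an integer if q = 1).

A = (8, -1)
D = (4, 9/2)

1. A_x = 8  [AE · BC = 136 ∩ AB · EC = 24]
2. A_y = -1  [AE · BC = 136 ∩ AB · EC = 24]
   → A = (8, -1)
3. D_x = 4  [D is the midpoint of CA]
4. D_y = 9/2  [D is the midpoint of CA]
   → D = (4, 9/2)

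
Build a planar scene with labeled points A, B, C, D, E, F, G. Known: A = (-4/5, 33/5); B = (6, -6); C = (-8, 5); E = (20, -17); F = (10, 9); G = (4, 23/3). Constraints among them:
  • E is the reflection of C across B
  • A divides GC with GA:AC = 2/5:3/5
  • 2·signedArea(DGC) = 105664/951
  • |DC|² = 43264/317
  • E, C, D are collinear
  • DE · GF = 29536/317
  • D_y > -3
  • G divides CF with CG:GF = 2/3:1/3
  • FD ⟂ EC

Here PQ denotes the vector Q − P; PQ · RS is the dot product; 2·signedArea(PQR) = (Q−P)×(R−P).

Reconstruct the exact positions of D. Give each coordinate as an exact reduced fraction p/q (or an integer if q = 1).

1. D_x = 376/317  [E, C, D are collinear ∩ FD ⟂ EC]
2. D_y = -703/317  [E, C, D are collinear ∩ FD ⟂ EC]
   → D = (376/317, -703/317)

D = (376/317, -703/317)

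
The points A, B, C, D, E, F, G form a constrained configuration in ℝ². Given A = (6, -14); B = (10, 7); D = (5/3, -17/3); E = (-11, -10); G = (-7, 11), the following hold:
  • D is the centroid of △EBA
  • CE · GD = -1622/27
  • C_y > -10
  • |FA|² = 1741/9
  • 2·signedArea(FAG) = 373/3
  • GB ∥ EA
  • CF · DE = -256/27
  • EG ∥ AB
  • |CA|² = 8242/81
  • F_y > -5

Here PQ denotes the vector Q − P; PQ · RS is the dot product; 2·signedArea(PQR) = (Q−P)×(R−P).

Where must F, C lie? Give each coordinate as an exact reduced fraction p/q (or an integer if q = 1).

1. F_x = -4  [line -25·x + -13·y + -469/3 = 0 ∩ |FA|² = 1741/9]
2. F_y = -13/3  [line -25·x + -13·y + -469/3 = 0 ∩ |FA|² = 1741/9]
   → F = (-4, -13/3)
3. C_x = -3  [CE · GD = -1622/27 ∩ CF · DE = -256/27]
4. C_y = -85/9  [CE · GD = -1622/27 ∩ CF · DE = -256/27]
   → C = (-3, -85/9)

C = (-3, -85/9)
F = (-4, -13/3)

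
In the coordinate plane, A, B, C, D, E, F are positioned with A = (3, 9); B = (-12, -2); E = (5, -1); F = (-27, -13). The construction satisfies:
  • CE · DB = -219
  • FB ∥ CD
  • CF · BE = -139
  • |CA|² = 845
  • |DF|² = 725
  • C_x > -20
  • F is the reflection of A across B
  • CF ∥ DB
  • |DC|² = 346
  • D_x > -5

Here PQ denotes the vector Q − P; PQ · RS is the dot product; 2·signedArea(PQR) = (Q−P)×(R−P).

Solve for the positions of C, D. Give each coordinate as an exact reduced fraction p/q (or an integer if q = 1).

1. C_x = -19  [line -17·x + -1·y + -333 = 0 ∩ |CA|² = 845]
2. C_y = -10  [line -17·x + -1·y + -333 = 0 ∩ |CA|² = 845]
   → C = (-19, -10)
3. D_x = -4  [CE · DB = -219 ∩ CF ∥ DB]
4. D_y = 1  [CE · DB = -219 ∩ CF ∥ DB]
   → D = (-4, 1)

C = (-19, -10)
D = (-4, 1)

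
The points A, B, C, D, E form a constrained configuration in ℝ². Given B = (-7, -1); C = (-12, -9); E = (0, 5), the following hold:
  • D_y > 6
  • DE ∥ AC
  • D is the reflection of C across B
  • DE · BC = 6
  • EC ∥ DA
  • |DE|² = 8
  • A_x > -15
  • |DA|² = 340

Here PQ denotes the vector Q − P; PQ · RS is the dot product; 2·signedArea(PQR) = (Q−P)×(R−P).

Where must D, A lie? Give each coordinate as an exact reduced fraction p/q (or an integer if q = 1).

A = (-14, -7)
D = (-2, 7)

1. D_x = -2  [D is the reflection of C across B]
2. D_y = 7  [D is the reflection of C across B]
   → D = (-2, 7)
3. A_x = -14  [DE ∥ AC ∩ EC ∥ DA]
4. A_y = -7  [DE ∥ AC ∩ EC ∥ DA]
   → A = (-14, -7)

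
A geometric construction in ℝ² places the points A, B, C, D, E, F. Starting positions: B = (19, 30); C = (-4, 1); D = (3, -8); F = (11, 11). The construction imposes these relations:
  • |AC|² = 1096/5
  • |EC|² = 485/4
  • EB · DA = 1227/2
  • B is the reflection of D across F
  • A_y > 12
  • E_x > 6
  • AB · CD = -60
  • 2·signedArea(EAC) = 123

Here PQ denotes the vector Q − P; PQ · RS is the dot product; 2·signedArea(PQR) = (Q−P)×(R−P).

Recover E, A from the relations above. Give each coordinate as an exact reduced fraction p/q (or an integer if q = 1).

A = (26/5, 63/5)
E = (7, 3/2)

1. A_x = 26/5  [line -7·x + 9·y + -77 = 0 ∩ |AC|² = 1096/5]
2. A_y = 63/5  [line -7·x + 9·y + -77 = 0 ∩ |AC|² = 1096/5]
   → A = (26/5, 63/5)
3. E_x = 7  [2·signedArea(EAC) = 123 ∩ EB · DA = 1227/2]
4. E_y = 3/2  [2·signedArea(EAC) = 123 ∩ EB · DA = 1227/2]
   → E = (7, 3/2)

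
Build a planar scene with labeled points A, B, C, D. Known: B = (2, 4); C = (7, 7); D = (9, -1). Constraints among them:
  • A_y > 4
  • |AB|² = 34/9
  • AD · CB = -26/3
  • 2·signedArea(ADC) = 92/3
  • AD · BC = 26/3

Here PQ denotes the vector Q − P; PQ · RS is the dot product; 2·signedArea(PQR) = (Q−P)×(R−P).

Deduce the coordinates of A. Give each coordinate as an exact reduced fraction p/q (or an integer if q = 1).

A = (11/3, 5)

1. A_x = 11/3  [AD · BC = 26/3 ∩ 2·signedArea(ADC) = 92/3]
2. A_y = 5  [AD · BC = 26/3 ∩ 2·signedArea(ADC) = 92/3]
   → A = (11/3, 5)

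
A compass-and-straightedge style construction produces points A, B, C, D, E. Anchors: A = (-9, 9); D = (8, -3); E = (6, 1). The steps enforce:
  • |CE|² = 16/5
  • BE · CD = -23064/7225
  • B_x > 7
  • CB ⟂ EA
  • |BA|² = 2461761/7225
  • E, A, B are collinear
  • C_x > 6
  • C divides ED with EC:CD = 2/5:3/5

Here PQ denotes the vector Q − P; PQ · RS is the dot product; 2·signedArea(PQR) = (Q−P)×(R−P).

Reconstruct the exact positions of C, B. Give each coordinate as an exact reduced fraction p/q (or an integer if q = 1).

1. C_x = 34/5  [C divides ED with EC:CD = 2/5:3/5]
2. C_y = -3/5  [C divides ED with EC:CD = 2/5:3/5]
   → C = (34/5, -3/5)
3. B_x = 2106/289  [E, A, B are collinear ∩ CB ⟂ EA]
4. B_y = 453/1445  [E, A, B are collinear ∩ CB ⟂ EA]
   → B = (2106/289, 453/1445)

B = (2106/289, 453/1445)
C = (34/5, -3/5)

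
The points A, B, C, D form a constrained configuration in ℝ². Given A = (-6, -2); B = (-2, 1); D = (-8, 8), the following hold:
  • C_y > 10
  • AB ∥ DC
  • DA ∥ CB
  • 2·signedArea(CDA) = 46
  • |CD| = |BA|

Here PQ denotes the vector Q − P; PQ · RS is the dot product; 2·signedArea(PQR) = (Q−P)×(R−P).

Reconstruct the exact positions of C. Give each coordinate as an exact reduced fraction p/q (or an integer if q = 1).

C = (-4, 11)

1. C_x = -4  [DA ∥ CB ∩ AB ∥ DC]
2. C_y = 11  [DA ∥ CB ∩ AB ∥ DC]
   → C = (-4, 11)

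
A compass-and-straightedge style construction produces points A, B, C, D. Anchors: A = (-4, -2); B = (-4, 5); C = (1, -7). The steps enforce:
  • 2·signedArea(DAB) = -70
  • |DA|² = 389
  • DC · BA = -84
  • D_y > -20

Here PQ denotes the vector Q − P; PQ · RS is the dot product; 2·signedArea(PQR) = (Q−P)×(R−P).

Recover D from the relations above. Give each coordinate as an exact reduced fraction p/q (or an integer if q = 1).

1. D_x = 6  [2·signedArea(DAB) = -70 ∩ DC · BA = -84]
2. D_y = -19  [2·signedArea(DAB) = -70 ∩ DC · BA = -84]
   → D = (6, -19)

D = (6, -19)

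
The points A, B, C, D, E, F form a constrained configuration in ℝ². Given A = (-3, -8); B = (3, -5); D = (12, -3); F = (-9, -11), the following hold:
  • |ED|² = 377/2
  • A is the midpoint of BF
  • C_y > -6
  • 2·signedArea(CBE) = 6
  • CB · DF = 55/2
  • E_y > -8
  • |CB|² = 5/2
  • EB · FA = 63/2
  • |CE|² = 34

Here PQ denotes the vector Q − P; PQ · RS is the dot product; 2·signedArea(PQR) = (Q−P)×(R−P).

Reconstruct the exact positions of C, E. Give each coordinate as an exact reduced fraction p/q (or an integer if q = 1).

1. E_x = -9/10  [line -6·x + -3·y + -57/2 = 0 ∩ |ED|² = 377/2]
2. E_y = -77/10  [line -6·x + -3·y + -57/2 = 0 ∩ |ED|² = 377/2]
   → E = (-9/10, -77/10)
3. C_x = 9/2  [2·signedArea(CBE) = 6 ∩ CB · DF = 55/2]
4. C_y = -11/2  [2·signedArea(CBE) = 6 ∩ CB · DF = 55/2]
   → C = (9/2, -11/2)

C = (9/2, -11/2)
E = (-9/10, -77/10)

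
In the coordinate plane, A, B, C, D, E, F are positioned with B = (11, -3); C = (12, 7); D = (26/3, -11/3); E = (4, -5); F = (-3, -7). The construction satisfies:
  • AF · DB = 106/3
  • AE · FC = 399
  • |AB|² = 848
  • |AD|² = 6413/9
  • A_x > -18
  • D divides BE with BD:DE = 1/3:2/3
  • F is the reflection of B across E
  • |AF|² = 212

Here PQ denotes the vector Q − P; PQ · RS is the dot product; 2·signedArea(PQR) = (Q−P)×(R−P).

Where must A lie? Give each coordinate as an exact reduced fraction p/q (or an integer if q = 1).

A = (-17, -11)

1. A_x = -17  [AF · DB = 106/3 ∩ AE · FC = 399]
2. A_y = -11  [AF · DB = 106/3 ∩ AE · FC = 399]
   → A = (-17, -11)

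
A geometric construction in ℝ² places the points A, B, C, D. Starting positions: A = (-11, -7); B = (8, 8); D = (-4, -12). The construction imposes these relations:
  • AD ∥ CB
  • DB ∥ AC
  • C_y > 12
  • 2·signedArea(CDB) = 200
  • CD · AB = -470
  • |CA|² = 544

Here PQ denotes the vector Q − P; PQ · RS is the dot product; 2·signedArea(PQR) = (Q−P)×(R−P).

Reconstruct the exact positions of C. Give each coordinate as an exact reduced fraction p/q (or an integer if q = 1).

1. C_x = 1  [AD ∥ CB ∩ DB ∥ AC]
2. C_y = 13  [AD ∥ CB ∩ DB ∥ AC]
   → C = (1, 13)

C = (1, 13)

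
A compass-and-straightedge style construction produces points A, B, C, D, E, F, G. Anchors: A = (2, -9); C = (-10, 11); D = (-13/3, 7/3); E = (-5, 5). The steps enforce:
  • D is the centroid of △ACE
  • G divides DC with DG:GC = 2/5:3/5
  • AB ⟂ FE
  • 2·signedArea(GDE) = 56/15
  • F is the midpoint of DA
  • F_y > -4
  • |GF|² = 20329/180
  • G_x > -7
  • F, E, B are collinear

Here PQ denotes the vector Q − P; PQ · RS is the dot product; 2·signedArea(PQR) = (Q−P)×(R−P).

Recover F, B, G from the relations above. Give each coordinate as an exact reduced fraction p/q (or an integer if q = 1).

1. F_x = -7/6  [F is the midpoint of DA]
2. F_y = -10/3  [F is the midpoint of DA]
   → F = (-7/6, -10/3)
3. B_x = 4658/3029  [F, E, B are collinear ∩ AB ⟂ FE]
4. B_y = -27905/3029  [F, E, B are collinear ∩ AB ⟂ FE]
   → B = (4658/3029, -27905/3029)
5. G_x = -33/5  [G divides DC with DG:GC = 2/5:3/5]
6. G_y = 29/5  [G divides DC with DG:GC = 2/5:3/5]
   → G = (-33/5, 29/5)

B = (4658/3029, -27905/3029)
F = (-7/6, -10/3)
G = (-33/5, 29/5)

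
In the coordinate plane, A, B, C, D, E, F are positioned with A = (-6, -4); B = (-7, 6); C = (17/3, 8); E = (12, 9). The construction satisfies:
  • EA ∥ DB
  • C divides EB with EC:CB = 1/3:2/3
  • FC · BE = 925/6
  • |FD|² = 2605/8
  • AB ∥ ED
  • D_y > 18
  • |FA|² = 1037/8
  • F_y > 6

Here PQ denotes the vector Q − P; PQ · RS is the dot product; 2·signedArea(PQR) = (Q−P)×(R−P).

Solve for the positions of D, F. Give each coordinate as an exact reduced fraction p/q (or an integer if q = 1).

D = (11, 19)
F = (-9/4, 27/4)

1. D_x = 11  [EA ∥ DB ∩ AB ∥ ED]
2. D_y = 19  [EA ∥ DB ∩ AB ∥ ED]
   → D = (11, 19)
3. F_x = -9/4  [line -19·x + -3·y + -45/2 = 0 ∩ |FA|² = 1037/8]
4. F_y = 27/4  [line -19·x + -3·y + -45/2 = 0 ∩ |FA|² = 1037/8]
   → F = (-9/4, 27/4)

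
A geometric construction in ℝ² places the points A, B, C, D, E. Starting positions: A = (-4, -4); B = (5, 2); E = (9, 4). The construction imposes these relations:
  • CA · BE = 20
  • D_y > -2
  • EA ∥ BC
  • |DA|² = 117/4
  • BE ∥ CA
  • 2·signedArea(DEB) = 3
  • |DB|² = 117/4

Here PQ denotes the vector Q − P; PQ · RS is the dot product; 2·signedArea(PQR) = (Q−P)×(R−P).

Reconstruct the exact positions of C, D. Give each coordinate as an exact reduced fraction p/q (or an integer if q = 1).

1. C_x = -8  [BE ∥ CA ∩ EA ∥ BC]
2. C_y = -6  [BE ∥ CA ∩ EA ∥ BC]
   → C = (-8, -6)
3. D_x = 1/2  [line 2·x + -4·y + -5 = 0 ∩ |DA|² = 117/4]
4. D_y = -1  [line 2·x + -4·y + -5 = 0 ∩ |DA|² = 117/4]
   → D = (1/2, -1)

C = (-8, -6)
D = (1/2, -1)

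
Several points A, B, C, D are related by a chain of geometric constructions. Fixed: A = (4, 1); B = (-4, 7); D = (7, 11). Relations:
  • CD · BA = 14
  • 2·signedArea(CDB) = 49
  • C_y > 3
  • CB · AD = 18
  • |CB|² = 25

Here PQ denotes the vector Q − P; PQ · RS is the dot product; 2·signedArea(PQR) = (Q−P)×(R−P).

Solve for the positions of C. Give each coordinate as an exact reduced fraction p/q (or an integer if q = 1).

1. C_x = 0  [2·signedArea(CDB) = 49 ∩ CB · AD = 18]
2. C_y = 4  [2·signedArea(CDB) = 49 ∩ CB · AD = 18]
   → C = (0, 4)

C = (0, 4)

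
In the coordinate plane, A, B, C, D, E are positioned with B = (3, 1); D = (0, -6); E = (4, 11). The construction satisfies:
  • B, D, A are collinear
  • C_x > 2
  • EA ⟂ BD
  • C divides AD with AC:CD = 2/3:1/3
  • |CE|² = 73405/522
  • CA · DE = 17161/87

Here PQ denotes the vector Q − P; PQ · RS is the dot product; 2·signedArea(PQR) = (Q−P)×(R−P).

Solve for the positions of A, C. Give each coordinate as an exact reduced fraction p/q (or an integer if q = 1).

A = (393/58, 569/58)
C = (131/58, -127/174)

1. A_x = 393/58  [B, D, A are collinear ∩ EA ⟂ BD]
2. A_y = 569/58  [B, D, A are collinear ∩ EA ⟂ BD]
   → A = (393/58, 569/58)
3. C_x = 131/58  [C divides AD with AC:CD = 2/3:1/3]
4. C_y = -127/174  [C divides AD with AC:CD = 2/3:1/3]
   → C = (131/58, -127/174)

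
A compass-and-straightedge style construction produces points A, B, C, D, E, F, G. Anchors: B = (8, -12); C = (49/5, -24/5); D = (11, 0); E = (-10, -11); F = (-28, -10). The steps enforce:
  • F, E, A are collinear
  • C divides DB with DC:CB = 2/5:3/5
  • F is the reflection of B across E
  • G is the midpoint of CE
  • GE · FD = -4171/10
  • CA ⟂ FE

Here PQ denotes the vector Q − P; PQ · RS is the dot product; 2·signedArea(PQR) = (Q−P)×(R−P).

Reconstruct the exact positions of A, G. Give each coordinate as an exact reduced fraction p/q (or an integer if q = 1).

A = (15268/1625, -19626/1625)
G = (-1/10, -79/10)

1. A_x = 15268/1625  [F, E, A are collinear ∩ CA ⟂ FE]
2. A_y = -19626/1625  [F, E, A are collinear ∩ CA ⟂ FE]
   → A = (15268/1625, -19626/1625)
3. G_x = -1/10  [G is the midpoint of CE]
4. G_y = -79/10  [G is the midpoint of CE]
   → G = (-1/10, -79/10)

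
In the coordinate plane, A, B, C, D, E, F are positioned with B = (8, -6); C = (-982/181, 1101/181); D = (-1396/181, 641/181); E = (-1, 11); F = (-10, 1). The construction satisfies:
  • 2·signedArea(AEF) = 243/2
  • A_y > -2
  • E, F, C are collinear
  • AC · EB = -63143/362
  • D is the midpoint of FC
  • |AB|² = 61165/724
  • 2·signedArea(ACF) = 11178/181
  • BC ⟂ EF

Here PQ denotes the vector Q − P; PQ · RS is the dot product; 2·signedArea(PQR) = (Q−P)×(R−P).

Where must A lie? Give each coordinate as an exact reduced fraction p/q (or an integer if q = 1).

1. A_x = 26/181  [2·signedArea(AEF) = 243/2 ∩ AC · EB = -63143/362]
2. A_y = -445/362  [2·signedArea(AEF) = 243/2 ∩ AC · EB = -63143/362]
   → A = (26/181, -445/362)

A = (26/181, -445/362)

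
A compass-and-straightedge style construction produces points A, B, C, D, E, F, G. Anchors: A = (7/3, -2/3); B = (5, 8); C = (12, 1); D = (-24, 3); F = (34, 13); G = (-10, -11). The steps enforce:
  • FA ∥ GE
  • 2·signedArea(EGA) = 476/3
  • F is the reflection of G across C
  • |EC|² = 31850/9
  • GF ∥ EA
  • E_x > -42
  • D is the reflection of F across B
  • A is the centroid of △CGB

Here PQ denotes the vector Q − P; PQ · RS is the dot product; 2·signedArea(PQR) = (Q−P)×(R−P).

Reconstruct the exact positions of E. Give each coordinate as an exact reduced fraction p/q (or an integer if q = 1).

1. E_x = -125/3  [GF ∥ EA ∩ FA ∥ GE]
2. E_y = -74/3  [GF ∥ EA ∩ FA ∥ GE]
   → E = (-125/3, -74/3)

E = (-125/3, -74/3)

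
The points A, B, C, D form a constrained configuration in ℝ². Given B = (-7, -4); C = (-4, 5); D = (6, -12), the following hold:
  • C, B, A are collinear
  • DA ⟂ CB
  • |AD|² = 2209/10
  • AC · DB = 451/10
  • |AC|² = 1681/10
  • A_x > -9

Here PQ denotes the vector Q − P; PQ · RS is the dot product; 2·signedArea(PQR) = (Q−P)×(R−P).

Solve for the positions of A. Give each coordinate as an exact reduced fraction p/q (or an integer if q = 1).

1. A_x = -81/10  [C, B, A are collinear ∩ DA ⟂ CB]
2. A_y = -73/10  [C, B, A are collinear ∩ DA ⟂ CB]
   → A = (-81/10, -73/10)

A = (-81/10, -73/10)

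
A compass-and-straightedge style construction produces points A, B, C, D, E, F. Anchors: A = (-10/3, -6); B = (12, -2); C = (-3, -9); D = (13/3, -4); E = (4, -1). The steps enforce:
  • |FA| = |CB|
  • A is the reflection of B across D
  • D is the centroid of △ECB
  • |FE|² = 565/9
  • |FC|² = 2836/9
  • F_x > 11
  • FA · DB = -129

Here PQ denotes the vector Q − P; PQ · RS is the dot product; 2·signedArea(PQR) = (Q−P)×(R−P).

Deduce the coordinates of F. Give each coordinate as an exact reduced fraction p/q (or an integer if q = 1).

1. F_x = 35/3  [line -23/3·x + -2·y + 823/9 = 0 ∩ |FE|² = 565/9]
2. F_y = 1  [line -23/3·x + -2·y + 823/9 = 0 ∩ |FE|² = 565/9]
   → F = (35/3, 1)

F = (35/3, 1)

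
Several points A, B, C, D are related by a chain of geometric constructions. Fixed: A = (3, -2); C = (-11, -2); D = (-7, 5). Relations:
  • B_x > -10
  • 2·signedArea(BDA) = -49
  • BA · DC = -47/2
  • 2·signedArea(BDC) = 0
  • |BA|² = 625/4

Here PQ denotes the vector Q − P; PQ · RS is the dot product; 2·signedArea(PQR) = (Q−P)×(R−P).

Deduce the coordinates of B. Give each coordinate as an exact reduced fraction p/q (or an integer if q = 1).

B = (-9, 3/2)

1. B_x = -9  [2·signedArea(BDC) = 0 ∩ BA · DC = -47/2]
2. B_y = 3/2  [2·signedArea(BDC) = 0 ∩ BA · DC = -47/2]
   → B = (-9, 3/2)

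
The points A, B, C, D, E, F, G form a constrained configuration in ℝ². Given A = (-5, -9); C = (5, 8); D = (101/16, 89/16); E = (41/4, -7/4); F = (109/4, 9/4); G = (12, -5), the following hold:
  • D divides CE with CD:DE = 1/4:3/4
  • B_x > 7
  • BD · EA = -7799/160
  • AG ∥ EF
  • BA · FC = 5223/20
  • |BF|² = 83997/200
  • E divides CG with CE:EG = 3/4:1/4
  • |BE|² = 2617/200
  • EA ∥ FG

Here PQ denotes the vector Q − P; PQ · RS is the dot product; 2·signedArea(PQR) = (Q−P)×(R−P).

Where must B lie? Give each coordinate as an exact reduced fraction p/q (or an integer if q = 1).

1. B_x = 79/10  [BD · EA = -7799/160 ∩ BA · FC = 5223/20]
2. B_y = -9/2  [BD · EA = -7799/160 ∩ BA · FC = 5223/20]
   → B = (79/10, -9/2)

B = (79/10, -9/2)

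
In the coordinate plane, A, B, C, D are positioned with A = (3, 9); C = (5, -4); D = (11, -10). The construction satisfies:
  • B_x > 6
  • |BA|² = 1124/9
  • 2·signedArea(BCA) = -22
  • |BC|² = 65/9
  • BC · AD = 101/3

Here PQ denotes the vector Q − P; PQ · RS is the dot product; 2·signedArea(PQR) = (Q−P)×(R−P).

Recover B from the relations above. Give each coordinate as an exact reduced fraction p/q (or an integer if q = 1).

1. B_x = 19/3  [2·signedArea(BCA) = -22 ∩ BC · AD = 101/3]
2. B_y = -5/3  [2·signedArea(BCA) = -22 ∩ BC · AD = 101/3]
   → B = (19/3, -5/3)

B = (19/3, -5/3)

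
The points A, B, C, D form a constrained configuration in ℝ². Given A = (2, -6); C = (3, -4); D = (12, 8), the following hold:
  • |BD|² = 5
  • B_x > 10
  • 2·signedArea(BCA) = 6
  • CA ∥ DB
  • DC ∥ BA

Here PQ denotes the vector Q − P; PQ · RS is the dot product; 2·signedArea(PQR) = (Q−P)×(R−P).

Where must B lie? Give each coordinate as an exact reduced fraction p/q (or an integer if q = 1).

B = (11, 6)

1. B_x = 11  [DC ∥ BA ∩ CA ∥ DB]
2. B_y = 6  [DC ∥ BA ∩ CA ∥ DB]
   → B = (11, 6)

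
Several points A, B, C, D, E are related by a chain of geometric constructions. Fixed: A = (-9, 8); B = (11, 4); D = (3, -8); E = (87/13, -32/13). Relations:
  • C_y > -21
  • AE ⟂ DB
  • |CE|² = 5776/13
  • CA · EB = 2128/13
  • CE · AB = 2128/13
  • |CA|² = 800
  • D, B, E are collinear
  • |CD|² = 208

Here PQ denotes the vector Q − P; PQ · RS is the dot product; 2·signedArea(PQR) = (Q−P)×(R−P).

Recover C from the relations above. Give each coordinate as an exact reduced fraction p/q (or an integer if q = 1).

C = (-5, -20)

1. C_x = -5  [CA · EB = 2128/13 ∩ CE · AB = 2128/13]
2. C_y = -20  [CA · EB = 2128/13 ∩ CE · AB = 2128/13]
   → C = (-5, -20)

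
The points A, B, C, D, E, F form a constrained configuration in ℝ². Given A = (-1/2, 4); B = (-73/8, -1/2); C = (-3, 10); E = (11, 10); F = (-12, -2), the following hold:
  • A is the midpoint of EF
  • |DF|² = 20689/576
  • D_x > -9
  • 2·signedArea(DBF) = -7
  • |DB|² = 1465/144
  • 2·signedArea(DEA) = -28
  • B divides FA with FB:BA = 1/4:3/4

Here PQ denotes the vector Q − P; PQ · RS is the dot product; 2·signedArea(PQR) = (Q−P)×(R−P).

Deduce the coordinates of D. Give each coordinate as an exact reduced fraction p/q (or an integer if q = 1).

D = (-193/24, 5/2)

1. D_x = -193/24  [line 3/2·x + -23/8·y + 77/4 = 0 ∩ |DF|² = 20689/576]
2. D_y = 5/2  [line 3/2·x + -23/8·y + 77/4 = 0 ∩ |DF|² = 20689/576]
   → D = (-193/24, 5/2)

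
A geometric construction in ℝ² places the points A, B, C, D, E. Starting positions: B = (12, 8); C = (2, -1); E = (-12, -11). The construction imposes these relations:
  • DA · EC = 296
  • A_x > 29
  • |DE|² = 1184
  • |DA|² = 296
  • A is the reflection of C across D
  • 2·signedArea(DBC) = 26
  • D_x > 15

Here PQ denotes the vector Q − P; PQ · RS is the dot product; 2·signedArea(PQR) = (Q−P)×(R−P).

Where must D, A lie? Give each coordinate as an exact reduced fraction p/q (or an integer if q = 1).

A = (30, 19)
D = (16, 9)

1. D_x = 16  [line 9·x + -10·y + -54 = 0 ∩ |DE|² = 1184]
2. D_y = 9  [line 9·x + -10·y + -54 = 0 ∩ |DE|² = 1184]
   → D = (16, 9)
3. A_x = 30  [DA · EC = 296 ∩ A is the reflection of C across D]
4. A_y = 19  [DA · EC = 296 ∩ A is the reflection of C across D]
   → A = (30, 19)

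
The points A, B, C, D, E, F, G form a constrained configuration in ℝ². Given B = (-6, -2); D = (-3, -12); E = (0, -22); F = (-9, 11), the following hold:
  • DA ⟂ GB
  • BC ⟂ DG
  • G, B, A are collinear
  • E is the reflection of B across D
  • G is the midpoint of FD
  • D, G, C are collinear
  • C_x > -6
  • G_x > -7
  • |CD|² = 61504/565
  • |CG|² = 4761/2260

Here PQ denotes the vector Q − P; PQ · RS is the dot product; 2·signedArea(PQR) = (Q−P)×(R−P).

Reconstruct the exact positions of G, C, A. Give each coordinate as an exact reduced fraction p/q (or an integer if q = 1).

1. G_x = -6  [G is the midpoint of FD]
2. G_y = -1/2  [G is the midpoint of FD]
   → G = (-6, -1/2)
3. C_x = -3183/565  [D, G, C are collinear ∩ BC ⟂ DG]
4. C_y = -1076/565  [D, G, C are collinear ∩ BC ⟂ DG]
   → C = (-3183/565, -1076/565)
5. A_x = -6  [G, B, A are collinear ∩ DA ⟂ GB]
6. A_y = -12  [G, B, A are collinear ∩ DA ⟂ GB]
   → A = (-6, -12)

A = (-6, -12)
C = (-3183/565, -1076/565)
G = (-6, -1/2)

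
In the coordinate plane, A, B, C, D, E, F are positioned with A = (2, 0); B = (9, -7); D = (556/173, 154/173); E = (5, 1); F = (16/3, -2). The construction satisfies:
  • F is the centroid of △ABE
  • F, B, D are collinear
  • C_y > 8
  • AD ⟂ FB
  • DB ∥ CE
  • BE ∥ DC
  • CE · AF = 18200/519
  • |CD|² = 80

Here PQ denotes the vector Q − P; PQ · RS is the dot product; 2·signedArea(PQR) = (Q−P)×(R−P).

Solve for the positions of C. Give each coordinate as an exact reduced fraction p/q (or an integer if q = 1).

C = (-136/173, 1538/173)

1. C_x = -136/173  [DB ∥ CE ∩ BE ∥ DC]
2. C_y = 1538/173  [DB ∥ CE ∩ BE ∥ DC]
   → C = (-136/173, 1538/173)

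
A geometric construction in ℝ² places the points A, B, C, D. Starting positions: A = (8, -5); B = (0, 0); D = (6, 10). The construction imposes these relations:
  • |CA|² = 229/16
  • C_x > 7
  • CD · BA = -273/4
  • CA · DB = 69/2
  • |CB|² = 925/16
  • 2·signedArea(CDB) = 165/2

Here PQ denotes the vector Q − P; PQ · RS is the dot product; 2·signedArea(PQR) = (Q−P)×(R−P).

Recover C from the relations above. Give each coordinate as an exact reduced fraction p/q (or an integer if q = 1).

1. C_x = 15/2  [CD · BA = -273/4 ∩ 2·signedArea(CDB) = 165/2]
2. C_y = -5/4  [CD · BA = -273/4 ∩ 2·signedArea(CDB) = 165/2]
   → C = (15/2, -5/4)

C = (15/2, -5/4)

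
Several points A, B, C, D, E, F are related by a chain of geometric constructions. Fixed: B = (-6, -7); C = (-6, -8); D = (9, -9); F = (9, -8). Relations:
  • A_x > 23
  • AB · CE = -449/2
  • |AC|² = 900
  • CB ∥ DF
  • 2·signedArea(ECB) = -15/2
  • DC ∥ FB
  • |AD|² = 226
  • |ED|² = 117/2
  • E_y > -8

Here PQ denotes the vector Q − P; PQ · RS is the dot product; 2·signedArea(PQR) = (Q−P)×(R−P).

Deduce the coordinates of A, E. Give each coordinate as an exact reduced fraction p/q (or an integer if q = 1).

1. E_x = 3/2  [2·signedArea(ECB) = -15/2]
2. E_y = -15/2  [|ED|² = 117/2]
   → E = (3/2, -15/2)
3. A_x = 24  [line -15/2·x + -1/2·y + 176 = 0 ∩ |AD|² = 226]
4. A_y = -8  [line -15/2·x + -1/2·y + 176 = 0 ∩ |AD|² = 226]
   → A = (24, -8)

A = (24, -8)
E = (3/2, -15/2)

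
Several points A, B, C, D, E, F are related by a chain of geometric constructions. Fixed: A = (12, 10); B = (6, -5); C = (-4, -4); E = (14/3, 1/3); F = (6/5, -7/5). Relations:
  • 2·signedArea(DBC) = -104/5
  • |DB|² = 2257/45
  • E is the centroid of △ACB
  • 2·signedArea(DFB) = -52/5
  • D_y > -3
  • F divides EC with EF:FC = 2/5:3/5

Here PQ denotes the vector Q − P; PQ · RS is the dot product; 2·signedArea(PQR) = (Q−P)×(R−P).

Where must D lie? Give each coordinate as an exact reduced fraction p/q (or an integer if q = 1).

D = (-8/15, -34/15)

1. D_x = -8/15  [2·signedArea(DFB) = -52/5 ∩ 2·signedArea(DBC) = -104/5]
2. D_y = -34/15  [2·signedArea(DFB) = -52/5 ∩ 2·signedArea(DBC) = -104/5]
   → D = (-8/15, -34/15)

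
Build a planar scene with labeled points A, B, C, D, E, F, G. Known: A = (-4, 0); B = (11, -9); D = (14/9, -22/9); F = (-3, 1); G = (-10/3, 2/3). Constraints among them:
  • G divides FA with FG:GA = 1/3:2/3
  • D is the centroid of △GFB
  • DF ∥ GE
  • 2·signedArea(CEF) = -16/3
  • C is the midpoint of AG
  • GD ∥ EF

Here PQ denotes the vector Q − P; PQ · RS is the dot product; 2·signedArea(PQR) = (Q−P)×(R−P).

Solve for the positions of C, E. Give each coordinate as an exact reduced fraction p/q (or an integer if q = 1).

1. C_x = -11/3  [C is the midpoint of AG]
2. C_y = 1/3  [C is the midpoint of AG]
   → C = (-11/3, 1/3)
3. E_x = -71/9  [GD ∥ EF ∩ DF ∥ GE]
4. E_y = 37/9  [GD ∥ EF ∩ DF ∥ GE]
   → E = (-71/9, 37/9)

C = (-11/3, 1/3)
E = (-71/9, 37/9)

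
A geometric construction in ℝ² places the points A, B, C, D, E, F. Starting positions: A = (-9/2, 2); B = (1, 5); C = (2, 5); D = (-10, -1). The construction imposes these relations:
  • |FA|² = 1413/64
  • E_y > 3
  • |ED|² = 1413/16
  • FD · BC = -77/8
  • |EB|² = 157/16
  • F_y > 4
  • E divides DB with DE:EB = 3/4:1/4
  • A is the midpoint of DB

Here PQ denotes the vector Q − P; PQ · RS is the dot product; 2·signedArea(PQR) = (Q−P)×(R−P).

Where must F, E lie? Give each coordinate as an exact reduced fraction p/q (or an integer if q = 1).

E = (-7/4, 7/2)
F = (-3/8, 17/4)

1. F_x = -3/8  [FD · BC = -77/8]
2. F_y = 17/4  [|FA|² = 1413/64]
   → F = (-3/8, 17/4)
3. E_x = -7/4  [E divides DB with DE:EB = 3/4:1/4]
4. E_y = 7/2  [E divides DB with DE:EB = 3/4:1/4]
   → E = (-7/4, 7/2)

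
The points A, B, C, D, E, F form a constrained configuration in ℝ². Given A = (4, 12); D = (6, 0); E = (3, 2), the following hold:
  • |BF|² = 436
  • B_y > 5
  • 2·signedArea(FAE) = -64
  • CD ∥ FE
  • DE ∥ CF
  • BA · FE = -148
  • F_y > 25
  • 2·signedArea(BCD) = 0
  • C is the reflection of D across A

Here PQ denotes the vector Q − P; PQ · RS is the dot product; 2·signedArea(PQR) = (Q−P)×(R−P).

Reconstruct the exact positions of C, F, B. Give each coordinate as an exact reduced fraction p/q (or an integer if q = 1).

1. C_x = 2  [C is the reflection of D across A]
2. C_y = 24  [C is the reflection of D across A]
   → C = (2, 24)
3. F_x = -1  [CD ∥ FE ∩ DE ∥ CF]
4. F_y = 26  [CD ∥ FE ∩ DE ∥ CF]
   → F = (-1, 26)
5. B_x = 5  [2·signedArea(BCD) = 0 ∩ BA · FE = -148]
6. B_y = 6  [2·signedArea(BCD) = 0 ∩ BA · FE = -148]
   → B = (5, 6)

B = (5, 6)
C = (2, 24)
F = (-1, 26)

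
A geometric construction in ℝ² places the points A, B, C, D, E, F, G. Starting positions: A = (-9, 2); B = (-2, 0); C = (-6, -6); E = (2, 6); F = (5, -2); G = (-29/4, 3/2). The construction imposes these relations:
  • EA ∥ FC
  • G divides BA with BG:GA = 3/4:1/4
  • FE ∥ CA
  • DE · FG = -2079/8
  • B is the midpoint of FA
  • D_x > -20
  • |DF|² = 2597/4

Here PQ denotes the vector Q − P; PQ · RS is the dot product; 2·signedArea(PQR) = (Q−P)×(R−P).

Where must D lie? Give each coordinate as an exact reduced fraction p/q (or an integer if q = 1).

1. D_x = -39/2  [line 49/4·x + -7/2·y + 2051/8 = 0 ∩ |DF|² = 2597/4]
2. D_y = 5  [line 49/4·x + -7/2·y + 2051/8 = 0 ∩ |DF|² = 2597/4]
   → D = (-39/2, 5)

D = (-39/2, 5)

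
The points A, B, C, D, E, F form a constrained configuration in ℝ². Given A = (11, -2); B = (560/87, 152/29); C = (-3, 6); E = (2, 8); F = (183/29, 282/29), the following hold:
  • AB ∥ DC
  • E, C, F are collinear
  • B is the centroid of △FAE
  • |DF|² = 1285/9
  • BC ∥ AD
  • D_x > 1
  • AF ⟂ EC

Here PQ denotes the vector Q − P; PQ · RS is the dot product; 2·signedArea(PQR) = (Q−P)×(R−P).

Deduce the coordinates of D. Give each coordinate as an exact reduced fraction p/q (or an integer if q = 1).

D = (136/87, -36/29)

1. D_x = 136/87  [AB ∥ DC ∩ BC ∥ AD]
2. D_y = -36/29  [AB ∥ DC ∩ BC ∥ AD]
   → D = (136/87, -36/29)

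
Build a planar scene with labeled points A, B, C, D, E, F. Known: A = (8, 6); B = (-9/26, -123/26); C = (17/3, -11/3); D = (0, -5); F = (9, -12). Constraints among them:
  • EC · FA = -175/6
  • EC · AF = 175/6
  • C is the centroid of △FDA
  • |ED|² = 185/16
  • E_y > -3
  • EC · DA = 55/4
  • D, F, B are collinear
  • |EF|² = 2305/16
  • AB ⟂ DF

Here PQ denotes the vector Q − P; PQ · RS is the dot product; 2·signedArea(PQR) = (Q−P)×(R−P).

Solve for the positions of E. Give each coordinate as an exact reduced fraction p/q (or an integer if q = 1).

E = (2, -9/4)

1. E_x = 2  [EC · FA = -175/6 ∩ EC · DA = 55/4]
2. E_y = -9/4  [EC · FA = -175/6 ∩ EC · DA = 55/4]
   → E = (2, -9/4)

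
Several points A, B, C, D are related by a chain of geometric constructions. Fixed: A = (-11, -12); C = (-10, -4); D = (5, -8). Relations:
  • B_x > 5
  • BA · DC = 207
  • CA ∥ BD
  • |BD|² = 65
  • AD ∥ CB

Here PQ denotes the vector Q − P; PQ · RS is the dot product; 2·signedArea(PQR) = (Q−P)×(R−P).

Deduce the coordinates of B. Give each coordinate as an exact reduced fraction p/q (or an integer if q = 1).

B = (6, 0)

1. B_x = 6  [CA ∥ BD ∩ AD ∥ CB]
2. B_y = 0  [CA ∥ BD ∩ AD ∥ CB]
   → B = (6, 0)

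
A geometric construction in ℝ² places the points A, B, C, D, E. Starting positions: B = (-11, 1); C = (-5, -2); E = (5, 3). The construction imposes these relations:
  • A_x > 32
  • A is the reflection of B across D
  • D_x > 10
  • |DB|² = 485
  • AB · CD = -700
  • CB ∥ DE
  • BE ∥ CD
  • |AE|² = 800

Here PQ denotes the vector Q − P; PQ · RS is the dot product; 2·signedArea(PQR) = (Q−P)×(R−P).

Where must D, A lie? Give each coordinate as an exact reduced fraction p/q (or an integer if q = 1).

A = (33, -1)
D = (11, 0)

1. D_x = 11  [CB ∥ DE ∩ BE ∥ CD]
2. D_y = 0  [CB ∥ DE ∩ BE ∥ CD]
   → D = (11, 0)
3. A_x = 33  [A is the reflection of B across D]
4. A_y = -1  [A is the reflection of B across D]
   → A = (33, -1)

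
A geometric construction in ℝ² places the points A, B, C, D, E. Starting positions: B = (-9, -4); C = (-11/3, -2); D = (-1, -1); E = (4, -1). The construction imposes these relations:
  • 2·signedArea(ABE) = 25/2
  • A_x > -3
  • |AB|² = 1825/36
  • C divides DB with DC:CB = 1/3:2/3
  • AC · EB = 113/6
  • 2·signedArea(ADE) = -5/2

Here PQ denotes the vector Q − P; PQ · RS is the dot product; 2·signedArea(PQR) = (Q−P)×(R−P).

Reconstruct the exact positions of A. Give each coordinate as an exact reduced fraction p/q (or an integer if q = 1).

1. A_x = -7/3  [AC · EB = 113/6 ∩ 2·signedArea(ADE) = -5/2]
2. A_y = -3/2  [AC · EB = 113/6 ∩ 2·signedArea(ADE) = -5/2]
   → A = (-7/3, -3/2)

A = (-7/3, -3/2)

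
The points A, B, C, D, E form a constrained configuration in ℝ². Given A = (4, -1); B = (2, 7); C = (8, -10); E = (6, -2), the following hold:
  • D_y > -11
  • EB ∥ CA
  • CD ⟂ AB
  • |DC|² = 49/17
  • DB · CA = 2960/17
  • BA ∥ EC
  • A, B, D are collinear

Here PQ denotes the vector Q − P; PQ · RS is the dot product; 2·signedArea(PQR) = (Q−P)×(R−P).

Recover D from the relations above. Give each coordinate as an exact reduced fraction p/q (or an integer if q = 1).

D = (108/17, -177/17)

1. D_x = 108/17  [A, B, D are collinear ∩ CD ⟂ AB]
2. D_y = -177/17  [A, B, D are collinear ∩ CD ⟂ AB]
   → D = (108/17, -177/17)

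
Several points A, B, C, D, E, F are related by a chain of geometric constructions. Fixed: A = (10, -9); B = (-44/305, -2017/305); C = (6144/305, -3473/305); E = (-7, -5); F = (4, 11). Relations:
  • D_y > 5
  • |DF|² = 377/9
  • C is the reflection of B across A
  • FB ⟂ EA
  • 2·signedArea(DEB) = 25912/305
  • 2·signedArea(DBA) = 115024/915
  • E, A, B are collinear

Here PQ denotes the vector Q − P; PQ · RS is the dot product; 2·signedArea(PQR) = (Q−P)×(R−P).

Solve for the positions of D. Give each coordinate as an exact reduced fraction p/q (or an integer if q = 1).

D = (1/3, 17/3)

1. D_x = 1/3  [line 492/305·x + 2091/305·y + -12013/305 = 0 ∩ |DF|² = 377/9]
2. D_y = 17/3  [line 492/305·x + 2091/305·y + -12013/305 = 0 ∩ |DF|² = 377/9]
   → D = (1/3, 17/3)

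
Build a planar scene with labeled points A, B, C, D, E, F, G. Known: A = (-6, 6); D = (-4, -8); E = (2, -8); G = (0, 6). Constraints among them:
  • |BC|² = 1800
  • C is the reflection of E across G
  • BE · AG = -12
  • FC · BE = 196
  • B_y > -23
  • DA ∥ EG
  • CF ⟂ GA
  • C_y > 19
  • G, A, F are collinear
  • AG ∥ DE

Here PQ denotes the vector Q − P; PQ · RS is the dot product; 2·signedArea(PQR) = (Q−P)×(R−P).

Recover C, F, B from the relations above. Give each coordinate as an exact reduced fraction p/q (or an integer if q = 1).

1. C_x = -2  [C is the reflection of E across G]
2. C_y = 20  [C is the reflection of E across G]
   → C = (-2, 20)
3. F_x = -2  [G, A, F are collinear ∩ CF ⟂ GA]
4. F_y = 6  [G, A, F are collinear ∩ CF ⟂ GA]
   → F = (-2, 6)
5. B_x = 4  [BE · AG = -12 ∩ FC · BE = 196]
6. B_y = -22  [BE · AG = -12 ∩ FC · BE = 196]
   → B = (4, -22)

B = (4, -22)
C = (-2, 20)
F = (-2, 6)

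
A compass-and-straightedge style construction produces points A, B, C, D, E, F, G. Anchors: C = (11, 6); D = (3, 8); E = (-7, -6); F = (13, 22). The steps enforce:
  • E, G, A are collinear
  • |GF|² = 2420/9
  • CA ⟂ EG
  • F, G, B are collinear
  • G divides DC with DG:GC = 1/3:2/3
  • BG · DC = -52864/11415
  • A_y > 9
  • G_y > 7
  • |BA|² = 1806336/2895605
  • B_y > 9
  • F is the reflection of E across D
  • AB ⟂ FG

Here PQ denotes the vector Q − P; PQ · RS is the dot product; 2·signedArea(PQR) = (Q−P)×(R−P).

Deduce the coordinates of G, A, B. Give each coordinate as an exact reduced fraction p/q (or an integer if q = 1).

1. G_x = 17/3  [G divides DC with DG:GC = 1/3:2/3]
2. G_y = 22/3  [G divides DC with DG:GC = 1/3:2/3]
   → G = (17/3, 22/3)
3. A_x = 5731/761  [E, G, A are collinear ∩ CA ⟂ EG]
4. A_y = 7074/761  [E, G, A are collinear ∩ CA ⟂ EG]
   → A = (5731/761, 7074/761)
5. B_x = 25967/3805  [F, G, B are collinear ∩ AB ⟂ FG]
6. B_y = 36714/3805  [F, G, B are collinear ∩ AB ⟂ FG]
   → B = (25967/3805, 36714/3805)

A = (5731/761, 7074/761)
B = (25967/3805, 36714/3805)
G = (17/3, 22/3)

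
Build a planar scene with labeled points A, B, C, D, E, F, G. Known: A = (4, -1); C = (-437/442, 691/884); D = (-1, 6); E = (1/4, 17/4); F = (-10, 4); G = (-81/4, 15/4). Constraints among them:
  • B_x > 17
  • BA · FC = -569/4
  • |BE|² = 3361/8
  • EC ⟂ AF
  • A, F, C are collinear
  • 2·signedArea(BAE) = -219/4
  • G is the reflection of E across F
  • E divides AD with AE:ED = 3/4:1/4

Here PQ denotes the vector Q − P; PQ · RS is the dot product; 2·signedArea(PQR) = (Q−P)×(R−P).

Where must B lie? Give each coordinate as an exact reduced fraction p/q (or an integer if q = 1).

B = (18, -6)

1. B_x = 18  [2·signedArea(BAE) = -219/4 ∩ BA · FC = -569/4]
2. B_y = -6  [2·signedArea(BAE) = -219/4 ∩ BA · FC = -569/4]
   → B = (18, -6)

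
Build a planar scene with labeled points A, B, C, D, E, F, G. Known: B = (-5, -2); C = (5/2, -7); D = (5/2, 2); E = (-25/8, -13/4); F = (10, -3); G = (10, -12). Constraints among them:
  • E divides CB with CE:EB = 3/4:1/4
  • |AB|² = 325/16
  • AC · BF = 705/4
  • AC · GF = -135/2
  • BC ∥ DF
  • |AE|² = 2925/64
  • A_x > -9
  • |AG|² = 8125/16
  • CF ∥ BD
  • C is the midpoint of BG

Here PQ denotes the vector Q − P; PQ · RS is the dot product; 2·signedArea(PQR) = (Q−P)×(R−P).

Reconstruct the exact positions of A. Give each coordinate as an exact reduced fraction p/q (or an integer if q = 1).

A = (-35/4, 1/2)

1. A_x = -35/4  [AC · BF = 705/4 ∩ AC · GF = -135/2]
2. A_y = 1/2  [AC · BF = 705/4 ∩ AC · GF = -135/2]
   → A = (-35/4, 1/2)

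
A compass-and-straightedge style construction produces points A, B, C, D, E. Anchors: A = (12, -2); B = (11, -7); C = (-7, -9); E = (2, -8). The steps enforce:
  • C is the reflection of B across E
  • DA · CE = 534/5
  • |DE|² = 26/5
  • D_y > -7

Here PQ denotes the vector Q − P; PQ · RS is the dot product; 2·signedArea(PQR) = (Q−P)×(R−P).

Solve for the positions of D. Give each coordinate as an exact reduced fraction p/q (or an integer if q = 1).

1. D_x = 3/5  [line -9·x + -1·y + -4/5 = 0 ∩ |DE|² = 26/5]
2. D_y = -31/5  [line -9·x + -1·y + -4/5 = 0 ∩ |DE|² = 26/5]
   → D = (3/5, -31/5)

D = (3/5, -31/5)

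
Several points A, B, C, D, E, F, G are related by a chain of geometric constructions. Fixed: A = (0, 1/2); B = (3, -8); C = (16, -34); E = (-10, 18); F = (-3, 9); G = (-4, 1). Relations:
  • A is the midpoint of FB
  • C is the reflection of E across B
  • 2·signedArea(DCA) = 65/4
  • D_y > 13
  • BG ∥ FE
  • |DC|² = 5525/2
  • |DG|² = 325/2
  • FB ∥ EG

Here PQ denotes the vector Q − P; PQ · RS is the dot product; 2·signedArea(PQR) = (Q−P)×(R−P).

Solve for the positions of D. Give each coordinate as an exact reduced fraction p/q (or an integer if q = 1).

1. D_x = -13/2  [line -69/2·x + -16·y + -33/4 = 0 ∩ |DC|² = 5525/2]
2. D_y = 27/2  [line -69/2·x + -16·y + -33/4 = 0 ∩ |DC|² = 5525/2]
   → D = (-13/2, 27/2)

D = (-13/2, 27/2)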